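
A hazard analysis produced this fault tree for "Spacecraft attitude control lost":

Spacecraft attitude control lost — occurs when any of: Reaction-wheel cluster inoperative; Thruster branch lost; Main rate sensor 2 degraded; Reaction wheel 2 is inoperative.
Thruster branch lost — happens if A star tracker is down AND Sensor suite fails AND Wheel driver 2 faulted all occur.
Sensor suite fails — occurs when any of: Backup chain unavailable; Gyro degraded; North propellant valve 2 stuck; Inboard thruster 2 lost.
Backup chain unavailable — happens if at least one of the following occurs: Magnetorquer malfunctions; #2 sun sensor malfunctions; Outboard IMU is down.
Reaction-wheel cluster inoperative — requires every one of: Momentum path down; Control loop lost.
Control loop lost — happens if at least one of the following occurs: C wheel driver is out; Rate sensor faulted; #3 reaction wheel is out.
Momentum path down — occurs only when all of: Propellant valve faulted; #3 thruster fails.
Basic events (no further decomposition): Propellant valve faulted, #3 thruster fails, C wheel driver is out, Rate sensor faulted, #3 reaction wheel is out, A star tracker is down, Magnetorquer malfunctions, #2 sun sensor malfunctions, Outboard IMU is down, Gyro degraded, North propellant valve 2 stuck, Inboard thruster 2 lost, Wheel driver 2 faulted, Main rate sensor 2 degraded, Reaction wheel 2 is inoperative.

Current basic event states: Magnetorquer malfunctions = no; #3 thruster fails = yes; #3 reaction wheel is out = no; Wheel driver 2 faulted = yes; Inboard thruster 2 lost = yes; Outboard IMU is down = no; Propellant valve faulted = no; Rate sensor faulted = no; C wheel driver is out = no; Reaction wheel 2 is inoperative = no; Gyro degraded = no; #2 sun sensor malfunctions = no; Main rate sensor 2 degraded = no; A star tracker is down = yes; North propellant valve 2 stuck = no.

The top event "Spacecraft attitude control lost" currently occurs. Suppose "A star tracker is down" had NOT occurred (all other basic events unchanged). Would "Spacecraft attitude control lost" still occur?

Counterfactual: set "A star tracker is down" to not occurred.
Momentum path down [AND]: Propellant valve faulted=not, #3 thruster fails=occurs → not all inputs occur → does not occur.
Control loop lost [OR]: C wheel driver is out=not, Rate sensor faulted=not, #3 reaction wheel is out=not → no input occurs → does not occur.
Reaction-wheel cluster inoperative [AND]: Momentum path down=not, Control loop lost=not → not all inputs occur → does not occur.
Backup chain unavailable [OR]: Magnetorquer malfunctions=not, #2 sun sensor malfunctions=not, Outboard IMU is down=not → no input occurs → does not occur.
Sensor suite fails [OR]: Backup chain unavailable=not, Gyro degraded=not, North propellant valve 2 stuck=not, Inboard thruster 2 lost=occurs → at least one input occurs → occurs.
Thruster branch lost [AND]: A star tracker is down=not, Sensor suite fails=occurs, Wheel driver 2 faulted=occurs → not all inputs occur → does not occur.
Spacecraft attitude control lost [OR]: Reaction-wheel cluster inoperative=not, Thruster branch lost=not, Main rate sensor 2 degraded=not, Reaction wheel 2 is inoperative=not → no input occurs → does not occur.

No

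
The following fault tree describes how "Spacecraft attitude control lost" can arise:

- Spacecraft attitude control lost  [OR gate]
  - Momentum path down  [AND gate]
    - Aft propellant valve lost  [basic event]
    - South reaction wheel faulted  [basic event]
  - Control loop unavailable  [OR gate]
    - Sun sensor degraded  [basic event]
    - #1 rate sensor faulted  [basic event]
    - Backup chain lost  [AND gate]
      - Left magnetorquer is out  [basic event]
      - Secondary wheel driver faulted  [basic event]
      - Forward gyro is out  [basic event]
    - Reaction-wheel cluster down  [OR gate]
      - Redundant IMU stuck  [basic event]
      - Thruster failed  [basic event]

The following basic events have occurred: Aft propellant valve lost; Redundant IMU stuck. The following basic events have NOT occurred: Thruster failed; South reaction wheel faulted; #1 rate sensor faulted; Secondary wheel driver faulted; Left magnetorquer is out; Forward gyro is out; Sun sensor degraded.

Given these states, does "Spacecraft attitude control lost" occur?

Yes

Momentum path down [AND]: Aft propellant valve lost=occurs, South reaction wheel faulted=not → not all inputs occur → does not occur.
Backup chain lost [AND]: Left magnetorquer is out=not, Secondary wheel driver faulted=not, Forward gyro is out=not → not all inputs occur → does not occur.
Reaction-wheel cluster down [OR]: Redundant IMU stuck=occurs, Thruster failed=not → at least one input occurs → occurs.
Control loop unavailable [OR]: Sun sensor degraded=not, #1 rate sensor faulted=not, Backup chain lost=not, Reaction-wheel cluster down=occurs → at least one input occurs → occurs.
Spacecraft attitude control lost [OR]: Momentum path down=not, Control loop unavailable=occurs → at least one input occurs → occurs.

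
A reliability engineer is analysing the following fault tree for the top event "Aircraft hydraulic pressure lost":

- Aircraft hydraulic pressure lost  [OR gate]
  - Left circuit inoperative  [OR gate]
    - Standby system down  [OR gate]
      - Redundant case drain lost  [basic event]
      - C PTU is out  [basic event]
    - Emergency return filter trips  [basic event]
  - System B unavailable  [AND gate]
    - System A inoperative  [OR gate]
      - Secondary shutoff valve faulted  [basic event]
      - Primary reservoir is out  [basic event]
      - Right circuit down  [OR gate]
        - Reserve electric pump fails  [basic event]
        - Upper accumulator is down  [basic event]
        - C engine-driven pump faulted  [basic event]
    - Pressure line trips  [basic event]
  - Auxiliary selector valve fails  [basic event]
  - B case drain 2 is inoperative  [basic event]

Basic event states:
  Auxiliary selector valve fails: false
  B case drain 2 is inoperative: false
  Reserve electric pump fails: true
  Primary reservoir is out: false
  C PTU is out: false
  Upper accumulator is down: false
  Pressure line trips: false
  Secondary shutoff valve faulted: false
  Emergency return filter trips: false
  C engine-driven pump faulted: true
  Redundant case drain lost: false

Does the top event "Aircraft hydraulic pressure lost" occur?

No

Standby system down [OR]: Redundant case drain lost=not, C PTU is out=not → no input occurs → does not occur.
Left circuit inoperative [OR]: Standby system down=not, Emergency return filter trips=not → no input occurs → does not occur.
Right circuit down [OR]: Reserve electric pump fails=occurs, Upper accumulator is down=not, C engine-driven pump faulted=occurs → at least one input occurs → occurs.
System A inoperative [OR]: Secondary shutoff valve faulted=not, Primary reservoir is out=not, Right circuit down=occurs → at least one input occurs → occurs.
System B unavailable [AND]: System A inoperative=occurs, Pressure line trips=not → not all inputs occur → does not occur.
Aircraft hydraulic pressure lost [OR]: Left circuit inoperative=not, System B unavailable=not, Auxiliary selector valve fails=not, B case drain 2 is inoperative=not → no input occurs → does not occur.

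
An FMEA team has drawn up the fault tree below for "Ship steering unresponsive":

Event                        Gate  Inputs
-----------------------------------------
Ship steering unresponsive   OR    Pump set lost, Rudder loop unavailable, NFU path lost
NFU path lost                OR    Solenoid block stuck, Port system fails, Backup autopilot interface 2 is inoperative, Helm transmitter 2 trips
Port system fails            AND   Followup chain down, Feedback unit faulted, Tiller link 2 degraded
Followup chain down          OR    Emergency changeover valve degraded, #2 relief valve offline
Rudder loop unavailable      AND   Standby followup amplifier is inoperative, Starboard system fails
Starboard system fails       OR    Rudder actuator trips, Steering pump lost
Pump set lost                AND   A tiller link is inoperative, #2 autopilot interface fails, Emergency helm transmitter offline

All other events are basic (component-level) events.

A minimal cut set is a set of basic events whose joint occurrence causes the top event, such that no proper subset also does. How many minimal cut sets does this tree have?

8

Pump set lost [AND]: one cut set from each child combined → 1 × 1 × 1 = 1 cut set(s).
Starboard system fails [OR]: union of children's cut sets → 2 cut set(s).
Rudder loop unavailable [AND]: one cut set from each child combined → 1 × 2 = 2 cut set(s).
Followup chain down [OR]: union of children's cut sets → 2 cut set(s).
Port system fails [AND]: one cut set from each child combined → 2 × 1 × 1 = 2 cut set(s).
NFU path lost [OR]: union of children's cut sets → 5 cut set(s).
Ship steering unresponsive [OR]: union of children's cut sets → 8 cut set(s).
Minimal cut sets: {#2 autopilot interface fails, A tiller link is inoperative, Emergency helm transmitter offline}; {Rudder actuator trips, Standby followup amplifier is inoperative}; {Standby followup amplifier is inoperative, Steering pump lost}; {Solenoid block stuck}; {Emergency changeover valve degraded, Feedback unit faulted, Tiller link 2 degraded}; {#2 relief valve offline, Feedback unit faulted, Tiller link 2 degraded}; {Backup autopilot interface 2 is inoperative}; {Helm transmitter 2 trips}.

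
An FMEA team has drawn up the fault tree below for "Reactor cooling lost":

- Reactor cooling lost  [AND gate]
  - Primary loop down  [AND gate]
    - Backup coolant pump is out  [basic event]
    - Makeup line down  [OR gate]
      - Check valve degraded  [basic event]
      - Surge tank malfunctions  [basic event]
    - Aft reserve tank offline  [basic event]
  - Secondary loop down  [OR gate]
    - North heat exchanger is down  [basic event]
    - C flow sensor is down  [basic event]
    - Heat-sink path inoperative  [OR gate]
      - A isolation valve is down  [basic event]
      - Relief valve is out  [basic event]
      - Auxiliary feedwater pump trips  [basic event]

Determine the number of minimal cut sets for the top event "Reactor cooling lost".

Makeup line down [OR]: union of children's cut sets → 2 cut set(s).
Primary loop down [AND]: one cut set from each child combined → 1 × 2 × 1 = 2 cut set(s).
Heat-sink path inoperative [OR]: union of children's cut sets → 3 cut set(s).
Secondary loop down [OR]: union of children's cut sets → 5 cut set(s).
Reactor cooling lost [AND]: one cut set from each child combined → 2 × 5 = 10 cut set(s).
Minimal cut sets: {Aft reserve tank offline, Backup coolant pump is out, Check valve degraded, North heat exchanger is down}; {Aft reserve tank offline, Backup coolant pump is out, C flow sensor is down, Check valve degraded}; {A isolation valve is down, Aft reserve tank offline, Backup coolant pump is out, Check valve degraded}; {Aft reserve tank offline, Backup coolant pump is out, Check valve degraded, Relief valve is out}; {Aft reserve tank offline, Auxiliary feedwater pump trips, Backup coolant pump is out, Check valve degraded}; {Aft reserve tank offline, Backup coolant pump is out, North heat exchanger is down, Surge tank malfunctions}; {Aft reserve tank offline, Backup coolant pump is out, C flow sensor is down, Surge tank malfunctions}; {A isolation valve is down, Aft reserve tank offline, Backup coolant pump is out, Surge tank malfunctions}; {Aft reserve tank offline, Backup coolant pump is out, Relief valve is out, Surge tank malfunctions}; {Aft reserve tank offline, Auxiliary feedwater pump trips, Backup coolant pump is out, Surge tank malfunctions}.

10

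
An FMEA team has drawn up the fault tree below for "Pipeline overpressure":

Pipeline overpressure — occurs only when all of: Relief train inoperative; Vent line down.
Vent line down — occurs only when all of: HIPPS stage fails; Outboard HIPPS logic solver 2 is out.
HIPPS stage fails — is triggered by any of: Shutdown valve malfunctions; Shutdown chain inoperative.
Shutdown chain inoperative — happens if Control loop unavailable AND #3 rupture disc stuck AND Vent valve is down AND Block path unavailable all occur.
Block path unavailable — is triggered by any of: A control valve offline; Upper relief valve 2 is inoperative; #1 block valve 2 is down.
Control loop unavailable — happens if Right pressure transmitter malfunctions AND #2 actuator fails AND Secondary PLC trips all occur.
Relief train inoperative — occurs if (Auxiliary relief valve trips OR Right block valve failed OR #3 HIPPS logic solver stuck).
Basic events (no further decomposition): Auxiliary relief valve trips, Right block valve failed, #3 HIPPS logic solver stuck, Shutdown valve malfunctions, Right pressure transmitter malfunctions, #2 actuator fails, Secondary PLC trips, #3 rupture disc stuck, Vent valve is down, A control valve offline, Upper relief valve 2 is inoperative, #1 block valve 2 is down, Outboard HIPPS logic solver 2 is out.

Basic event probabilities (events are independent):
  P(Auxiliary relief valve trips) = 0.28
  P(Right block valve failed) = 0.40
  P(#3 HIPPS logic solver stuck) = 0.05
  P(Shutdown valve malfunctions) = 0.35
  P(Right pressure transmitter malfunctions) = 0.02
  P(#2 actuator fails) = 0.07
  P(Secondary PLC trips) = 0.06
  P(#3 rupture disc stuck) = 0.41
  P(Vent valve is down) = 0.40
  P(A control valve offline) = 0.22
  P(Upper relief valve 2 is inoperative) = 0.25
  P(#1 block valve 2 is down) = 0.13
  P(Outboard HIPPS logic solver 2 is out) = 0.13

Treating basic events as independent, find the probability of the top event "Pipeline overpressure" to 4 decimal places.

P(Relief train inoperative) [OR] = 1 − (1−0.28) × (1−0.40) × (1−0.05) = 0.589600
P(Control loop unavailable) [AND] = 0.02 × 0.07 × 0.06 = 0.000084
P(Block path unavailable) [OR] = 1 − (1−0.22) × (1−0.25) × (1−0.13) = 0.491050
P(Shutdown chain inoperative) [AND] = 0.000084 × 0.41 × 0.40 × 0.491050 = 0.000007
P(HIPPS stage fails) [OR] = 1 − (1−0.35) × (1−0.000007) = 0.350005
P(Vent line down) [AND] = 0.350005 × 0.13 = 0.045501
P(Pipeline overpressure) [AND] = 0.589600 × 0.045501 = 0.026827
Rounded to 4 decimal places: P(Pipeline overpressure) ≈ 0.0268.

0.0268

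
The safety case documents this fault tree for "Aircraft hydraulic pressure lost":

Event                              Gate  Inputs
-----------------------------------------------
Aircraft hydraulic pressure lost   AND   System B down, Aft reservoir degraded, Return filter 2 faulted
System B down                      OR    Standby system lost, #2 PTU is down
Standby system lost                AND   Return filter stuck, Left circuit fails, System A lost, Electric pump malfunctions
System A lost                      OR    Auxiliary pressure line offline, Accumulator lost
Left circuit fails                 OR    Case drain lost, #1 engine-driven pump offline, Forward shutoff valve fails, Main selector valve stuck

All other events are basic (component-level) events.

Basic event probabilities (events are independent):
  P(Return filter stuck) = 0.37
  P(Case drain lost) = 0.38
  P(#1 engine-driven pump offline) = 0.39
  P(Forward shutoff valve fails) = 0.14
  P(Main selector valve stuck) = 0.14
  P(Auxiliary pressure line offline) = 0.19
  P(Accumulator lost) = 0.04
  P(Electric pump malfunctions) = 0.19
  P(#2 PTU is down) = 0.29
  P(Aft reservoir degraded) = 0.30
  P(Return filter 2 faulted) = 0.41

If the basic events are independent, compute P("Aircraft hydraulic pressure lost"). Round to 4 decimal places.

P(Left circuit fails) [OR] = 1 − (1−0.38) × (1−0.39) × (1−0.14) × (1−0.14) = 0.720283
P(System A lost) [OR] = 1 − (1−0.19) × (1−0.04) = 0.222400
P(Standby system lost) [AND] = 0.37 × 0.720283 × 0.222400 × 0.19 = 0.011261
P(System B down) [OR] = 1 − (1−0.011261) × (1−0.29) = 0.297995
P(Aircraft hydraulic pressure lost) [AND] = 0.297995 × 0.30 × 0.41 = 0.036653
Rounded to 4 decimal places: P(Aircraft hydraulic pressure lost) ≈ 0.0367.

0.0367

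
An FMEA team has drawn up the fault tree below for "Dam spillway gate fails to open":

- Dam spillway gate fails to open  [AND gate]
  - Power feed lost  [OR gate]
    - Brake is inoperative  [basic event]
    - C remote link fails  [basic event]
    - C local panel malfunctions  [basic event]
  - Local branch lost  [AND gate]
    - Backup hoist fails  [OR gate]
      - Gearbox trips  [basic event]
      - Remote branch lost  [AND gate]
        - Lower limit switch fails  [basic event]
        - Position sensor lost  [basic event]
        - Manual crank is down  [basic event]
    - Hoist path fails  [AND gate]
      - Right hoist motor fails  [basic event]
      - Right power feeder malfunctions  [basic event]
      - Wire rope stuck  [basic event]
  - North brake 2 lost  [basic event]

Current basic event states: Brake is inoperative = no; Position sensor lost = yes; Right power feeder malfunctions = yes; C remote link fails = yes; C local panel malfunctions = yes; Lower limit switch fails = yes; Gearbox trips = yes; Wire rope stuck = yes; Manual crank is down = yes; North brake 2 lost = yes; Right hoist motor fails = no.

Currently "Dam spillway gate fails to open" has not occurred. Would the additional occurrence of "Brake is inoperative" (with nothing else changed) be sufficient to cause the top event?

Counterfactual: set "Brake is inoperative" to occurred.
Power feed lost [OR]: Brake is inoperative=occurs, C remote link fails=occurs, C local panel malfunctions=occurs → at least one input occurs → occurs.
Remote branch lost [AND]: Lower limit switch fails=occurs, Position sensor lost=occurs, Manual crank is down=occurs → all inputs occur → occurs.
Backup hoist fails [OR]: Gearbox trips=occurs, Remote branch lost=occurs → at least one input occurs → occurs.
Hoist path fails [AND]: Right hoist motor fails=not, Right power feeder malfunctions=occurs, Wire rope stuck=occurs → not all inputs occur → does not occur.
Local branch lost [AND]: Backup hoist fails=occurs, Hoist path fails=not → not all inputs occur → does not occur.
Dam spillway gate fails to open [AND]: Power feed lost=occurs, Local branch lost=not, North brake 2 lost=occurs → not all inputs occur → does not occur.

No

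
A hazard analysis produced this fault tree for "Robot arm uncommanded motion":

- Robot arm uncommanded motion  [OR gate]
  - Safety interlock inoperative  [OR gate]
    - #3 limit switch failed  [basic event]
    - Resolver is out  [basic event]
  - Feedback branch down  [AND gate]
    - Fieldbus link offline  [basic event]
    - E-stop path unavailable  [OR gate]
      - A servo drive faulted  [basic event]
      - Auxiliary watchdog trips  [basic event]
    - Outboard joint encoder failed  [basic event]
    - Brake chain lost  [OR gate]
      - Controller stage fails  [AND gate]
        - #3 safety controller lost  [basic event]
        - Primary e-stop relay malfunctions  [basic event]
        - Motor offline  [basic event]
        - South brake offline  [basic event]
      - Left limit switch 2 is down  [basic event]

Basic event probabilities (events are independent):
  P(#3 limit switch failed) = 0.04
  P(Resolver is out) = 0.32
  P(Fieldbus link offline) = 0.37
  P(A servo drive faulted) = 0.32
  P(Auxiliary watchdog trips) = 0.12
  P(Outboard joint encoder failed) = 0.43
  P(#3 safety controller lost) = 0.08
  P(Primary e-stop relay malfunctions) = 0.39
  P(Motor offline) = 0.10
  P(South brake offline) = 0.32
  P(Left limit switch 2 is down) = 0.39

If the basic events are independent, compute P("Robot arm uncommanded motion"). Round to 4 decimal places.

P(Safety interlock inoperative) [OR] = 1 − (1−0.04) × (1−0.32) = 0.347200
P(E-stop path unavailable) [OR] = 1 − (1−0.32) × (1−0.12) = 0.401600
P(Controller stage fails) [AND] = 0.08 × 0.39 × 0.10 × 0.32 = 0.000998
P(Brake chain lost) [OR] = 1 − (1−0.000998) × (1−0.39) = 0.390609
P(Feedback branch down) [AND] = 0.37 × 0.401600 × 0.43 × 0.390609 = 0.024958
P(Robot arm uncommanded motion) [OR] = 1 − (1−0.347200) × (1−0.024958) = 0.363493
Rounded to 4 decimal places: P(Robot arm uncommanded motion) ≈ 0.3635.

0.3635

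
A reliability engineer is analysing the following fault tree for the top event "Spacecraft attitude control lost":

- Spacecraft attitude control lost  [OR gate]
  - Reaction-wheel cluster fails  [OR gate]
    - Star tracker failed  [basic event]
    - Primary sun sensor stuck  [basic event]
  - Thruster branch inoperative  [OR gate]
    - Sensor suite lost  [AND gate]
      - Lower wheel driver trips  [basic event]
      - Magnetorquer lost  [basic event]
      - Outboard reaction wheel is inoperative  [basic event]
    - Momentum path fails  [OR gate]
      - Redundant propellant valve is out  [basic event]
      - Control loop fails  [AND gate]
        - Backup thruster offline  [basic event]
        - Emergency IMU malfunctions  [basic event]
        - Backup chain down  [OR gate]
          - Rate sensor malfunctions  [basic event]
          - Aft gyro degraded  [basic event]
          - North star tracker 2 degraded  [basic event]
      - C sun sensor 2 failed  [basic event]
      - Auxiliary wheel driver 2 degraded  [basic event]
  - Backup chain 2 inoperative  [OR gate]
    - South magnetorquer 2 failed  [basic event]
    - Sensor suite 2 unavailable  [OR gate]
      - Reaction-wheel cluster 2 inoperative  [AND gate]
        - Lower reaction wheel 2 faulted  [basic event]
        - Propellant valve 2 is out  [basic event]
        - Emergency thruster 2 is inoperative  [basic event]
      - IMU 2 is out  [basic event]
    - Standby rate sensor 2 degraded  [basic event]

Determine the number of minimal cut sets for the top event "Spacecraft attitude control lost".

Reaction-wheel cluster fails [OR]: union of children's cut sets → 2 cut set(s).
Sensor suite lost [AND]: one cut set from each child combined → 1 × 1 × 1 = 1 cut set(s).
Backup chain down [OR]: union of children's cut sets → 3 cut set(s).
Control loop fails [AND]: one cut set from each child combined → 1 × 1 × 3 = 3 cut set(s).
Momentum path fails [OR]: union of children's cut sets → 6 cut set(s).
Thruster branch inoperative [OR]: union of children's cut sets → 7 cut set(s).
Reaction-wheel cluster 2 inoperative [AND]: one cut set from each child combined → 1 × 1 × 1 = 1 cut set(s).
Sensor suite 2 unavailable [OR]: union of children's cut sets → 2 cut set(s).
Backup chain 2 inoperative [OR]: union of children's cut sets → 4 cut set(s).
Spacecraft attitude control lost [OR]: union of children's cut sets → 13 cut set(s).

13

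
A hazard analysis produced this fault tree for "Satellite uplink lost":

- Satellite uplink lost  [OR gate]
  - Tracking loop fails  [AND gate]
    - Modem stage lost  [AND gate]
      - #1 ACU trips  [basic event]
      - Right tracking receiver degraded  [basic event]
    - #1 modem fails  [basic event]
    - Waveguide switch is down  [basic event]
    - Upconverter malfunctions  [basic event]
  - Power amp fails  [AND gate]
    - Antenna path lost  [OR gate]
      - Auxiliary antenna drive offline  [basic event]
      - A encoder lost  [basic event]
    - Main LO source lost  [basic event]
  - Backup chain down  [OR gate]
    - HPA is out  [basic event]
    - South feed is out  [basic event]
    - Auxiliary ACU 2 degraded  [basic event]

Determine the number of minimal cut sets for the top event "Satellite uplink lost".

6

Modem stage lost [AND]: one cut set from each child combined → 1 × 1 = 1 cut set(s).
Tracking loop fails [AND]: one cut set from each child combined → 1 × 1 × 1 × 1 = 1 cut set(s).
Antenna path lost [OR]: union of children's cut sets → 2 cut set(s).
Power amp fails [AND]: one cut set from each child combined → 2 × 1 = 2 cut set(s).
Backup chain down [OR]: union of children's cut sets → 3 cut set(s).
Satellite uplink lost [OR]: union of children's cut sets → 6 cut set(s).
Minimal cut sets: {#1 ACU trips, #1 modem fails, Right tracking receiver degraded, Upconverter malfunctions, Waveguide switch is down}; {Auxiliary antenna drive offline, Main LO source lost}; {A encoder lost, Main LO source lost}; {HPA is out}; {South feed is out}; {Auxiliary ACU 2 degraded}.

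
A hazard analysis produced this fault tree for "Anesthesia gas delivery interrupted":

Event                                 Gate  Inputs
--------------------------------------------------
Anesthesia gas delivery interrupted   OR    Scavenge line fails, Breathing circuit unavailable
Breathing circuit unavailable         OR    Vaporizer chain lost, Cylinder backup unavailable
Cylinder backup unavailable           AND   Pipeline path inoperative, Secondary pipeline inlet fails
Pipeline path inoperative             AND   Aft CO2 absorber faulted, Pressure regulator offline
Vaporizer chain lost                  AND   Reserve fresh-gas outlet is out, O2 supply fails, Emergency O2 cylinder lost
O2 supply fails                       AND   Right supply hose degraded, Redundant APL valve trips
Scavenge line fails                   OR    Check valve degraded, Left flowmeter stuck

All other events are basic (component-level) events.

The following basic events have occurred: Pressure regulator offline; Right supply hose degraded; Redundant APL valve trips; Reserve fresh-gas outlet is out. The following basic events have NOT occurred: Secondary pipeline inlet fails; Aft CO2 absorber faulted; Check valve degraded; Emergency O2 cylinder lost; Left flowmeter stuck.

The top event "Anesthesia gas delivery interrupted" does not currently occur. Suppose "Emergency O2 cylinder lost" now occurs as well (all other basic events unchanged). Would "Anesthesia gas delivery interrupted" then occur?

Counterfactual: set "Emergency O2 cylinder lost" to occurred.
Scavenge line fails [OR]: Check valve degraded=not, Left flowmeter stuck=not → no input occurs → does not occur.
O2 supply fails [AND]: Right supply hose degraded=occurs, Redundant APL valve trips=occurs → all inputs occur → occurs.
Vaporizer chain lost [AND]: Reserve fresh-gas outlet is out=occurs, O2 supply fails=occurs, Emergency O2 cylinder lost=occurs → all inputs occur → occurs.
Pipeline path inoperative [AND]: Aft CO2 absorber faulted=not, Pressure regulator offline=occurs → not all inputs occur → does not occur.
Cylinder backup unavailable [AND]: Pipeline path inoperative=not, Secondary pipeline inlet fails=not → not all inputs occur → does not occur.
Breathing circuit unavailable [OR]: Vaporizer chain lost=occurs, Cylinder backup unavailable=not → at least one input occurs → occurs.
Anesthesia gas delivery interrupted [OR]: Scavenge line fails=not, Breathing circuit unavailable=occurs → at least one input occurs → occurs.

Yes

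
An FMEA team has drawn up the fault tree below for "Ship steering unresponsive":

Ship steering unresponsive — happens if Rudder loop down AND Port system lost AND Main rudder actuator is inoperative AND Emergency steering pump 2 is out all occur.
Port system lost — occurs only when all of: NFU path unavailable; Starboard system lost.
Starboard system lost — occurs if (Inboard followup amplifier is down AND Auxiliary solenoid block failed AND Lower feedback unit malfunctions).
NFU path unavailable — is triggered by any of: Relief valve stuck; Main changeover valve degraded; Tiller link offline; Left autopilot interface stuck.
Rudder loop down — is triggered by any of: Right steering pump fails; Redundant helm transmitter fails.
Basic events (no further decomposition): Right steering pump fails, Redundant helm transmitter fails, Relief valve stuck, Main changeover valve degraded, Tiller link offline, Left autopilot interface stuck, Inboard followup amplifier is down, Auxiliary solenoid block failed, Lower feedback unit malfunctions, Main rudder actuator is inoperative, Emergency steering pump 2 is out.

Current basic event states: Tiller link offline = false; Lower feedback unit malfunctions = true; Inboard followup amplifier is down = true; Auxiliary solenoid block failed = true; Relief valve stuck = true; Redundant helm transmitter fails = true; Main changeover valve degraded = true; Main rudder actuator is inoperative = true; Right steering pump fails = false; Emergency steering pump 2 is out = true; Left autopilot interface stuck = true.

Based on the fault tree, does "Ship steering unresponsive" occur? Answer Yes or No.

Rudder loop down [OR]: Right steering pump fails=not, Redundant helm transmitter fails=occurs → at least one input occurs → occurs.
NFU path unavailable [OR]: Relief valve stuck=occurs, Main changeover valve degraded=occurs, Tiller link offline=not, Left autopilot interface stuck=occurs → at least one input occurs → occurs.
Starboard system lost [AND]: Inboard followup amplifier is down=occurs, Auxiliary solenoid block failed=occurs, Lower feedback unit malfunctions=occurs → all inputs occur → occurs.
Port system lost [AND]: NFU path unavailable=occurs, Starboard system lost=occurs → all inputs occur → occurs.
Ship steering unresponsive [AND]: Rudder loop down=occurs, Port system lost=occurs, Main rudder actuator is inoperative=occurs, Emergency steering pump 2 is out=occurs → all inputs occur → occurs.

Yes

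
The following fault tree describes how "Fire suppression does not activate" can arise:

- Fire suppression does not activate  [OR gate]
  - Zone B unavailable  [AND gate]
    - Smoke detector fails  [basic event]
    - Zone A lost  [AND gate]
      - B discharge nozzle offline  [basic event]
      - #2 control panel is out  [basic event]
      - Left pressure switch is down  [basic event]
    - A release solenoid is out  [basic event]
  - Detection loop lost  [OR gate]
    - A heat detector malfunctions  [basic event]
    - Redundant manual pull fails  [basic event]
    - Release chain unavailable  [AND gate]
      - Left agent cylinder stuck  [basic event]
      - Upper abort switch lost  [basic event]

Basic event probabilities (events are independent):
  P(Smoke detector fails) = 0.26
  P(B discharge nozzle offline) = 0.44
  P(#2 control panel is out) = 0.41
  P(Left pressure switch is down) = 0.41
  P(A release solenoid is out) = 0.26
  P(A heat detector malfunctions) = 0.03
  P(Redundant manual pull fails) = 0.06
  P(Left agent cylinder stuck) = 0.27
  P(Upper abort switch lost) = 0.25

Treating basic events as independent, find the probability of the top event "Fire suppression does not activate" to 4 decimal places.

P(Zone A lost) [AND] = 0.44 × 0.41 × 0.41 = 0.073964
P(Zone B unavailable) [AND] = 0.26 × 0.073964 × 0.26 = 0.005000
P(Release chain unavailable) [AND] = 0.27 × 0.25 = 0.067500
P(Detection loop lost) [OR] = 1 − (1−0.03) × (1−0.06) × (1−0.067500) = 0.149747
P(Fire suppression does not activate) [OR] = 1 − (1−0.005000) × (1−0.149747) = 0.153998
Rounded to 4 decimal places: P(Fire suppression does not activate) ≈ 0.1540.

0.1540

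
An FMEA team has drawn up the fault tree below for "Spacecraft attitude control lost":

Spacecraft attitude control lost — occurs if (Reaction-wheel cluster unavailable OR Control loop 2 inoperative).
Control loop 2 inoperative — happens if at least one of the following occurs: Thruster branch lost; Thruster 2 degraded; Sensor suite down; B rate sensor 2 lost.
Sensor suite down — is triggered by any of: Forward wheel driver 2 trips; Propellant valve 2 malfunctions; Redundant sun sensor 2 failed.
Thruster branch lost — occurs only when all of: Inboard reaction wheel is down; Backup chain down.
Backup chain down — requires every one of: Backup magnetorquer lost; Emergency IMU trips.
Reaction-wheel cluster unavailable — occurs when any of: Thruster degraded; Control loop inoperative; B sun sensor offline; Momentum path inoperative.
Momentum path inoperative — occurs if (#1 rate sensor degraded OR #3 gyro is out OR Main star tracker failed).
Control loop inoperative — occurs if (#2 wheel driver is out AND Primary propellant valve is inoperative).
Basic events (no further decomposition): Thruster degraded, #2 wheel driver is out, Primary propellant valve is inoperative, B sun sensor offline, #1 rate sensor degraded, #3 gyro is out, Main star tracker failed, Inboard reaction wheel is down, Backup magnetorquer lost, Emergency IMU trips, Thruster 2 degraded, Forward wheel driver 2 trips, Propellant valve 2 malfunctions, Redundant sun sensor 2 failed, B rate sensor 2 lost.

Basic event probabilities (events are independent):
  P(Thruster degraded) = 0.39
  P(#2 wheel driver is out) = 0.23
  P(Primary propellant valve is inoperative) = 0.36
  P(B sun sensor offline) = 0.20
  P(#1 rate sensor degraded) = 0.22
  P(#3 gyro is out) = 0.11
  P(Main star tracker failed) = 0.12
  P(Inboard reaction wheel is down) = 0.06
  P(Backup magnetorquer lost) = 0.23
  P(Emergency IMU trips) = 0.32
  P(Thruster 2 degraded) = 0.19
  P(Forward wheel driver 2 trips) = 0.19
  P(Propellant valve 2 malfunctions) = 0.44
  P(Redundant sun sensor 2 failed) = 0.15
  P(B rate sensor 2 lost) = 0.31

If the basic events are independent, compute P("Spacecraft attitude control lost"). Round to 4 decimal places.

P(Control loop inoperative) [AND] = 0.23 × 0.36 = 0.082800
P(Momentum path inoperative) [OR] = 1 − (1−0.22) × (1−0.11) × (1−0.12) = 0.389104
P(Reaction-wheel cluster unavailable) [OR] = 1 − (1−0.39) × (1−0.082800) × (1−0.20) × (1−0.389104) = 0.726567
P(Backup chain down) [AND] = 0.23 × 0.32 = 0.073600
P(Thruster branch lost) [AND] = 0.06 × 0.073600 = 0.004416
P(Sensor suite down) [OR] = 1 − (1−0.19) × (1−0.44) × (1−0.15) = 0.614440
P(Control loop 2 inoperative) [OR] = 1 − (1−0.004416) × (1−0.19) × (1−0.614440) × (1−0.31) = 0.785462
P(Spacecraft attitude control lost) [OR] = 1 − (1−0.726567) × (1−0.785462) = 0.941338
Rounded to 4 decimal places: P(Spacecraft attitude control lost) ≈ 0.9413.

0.9413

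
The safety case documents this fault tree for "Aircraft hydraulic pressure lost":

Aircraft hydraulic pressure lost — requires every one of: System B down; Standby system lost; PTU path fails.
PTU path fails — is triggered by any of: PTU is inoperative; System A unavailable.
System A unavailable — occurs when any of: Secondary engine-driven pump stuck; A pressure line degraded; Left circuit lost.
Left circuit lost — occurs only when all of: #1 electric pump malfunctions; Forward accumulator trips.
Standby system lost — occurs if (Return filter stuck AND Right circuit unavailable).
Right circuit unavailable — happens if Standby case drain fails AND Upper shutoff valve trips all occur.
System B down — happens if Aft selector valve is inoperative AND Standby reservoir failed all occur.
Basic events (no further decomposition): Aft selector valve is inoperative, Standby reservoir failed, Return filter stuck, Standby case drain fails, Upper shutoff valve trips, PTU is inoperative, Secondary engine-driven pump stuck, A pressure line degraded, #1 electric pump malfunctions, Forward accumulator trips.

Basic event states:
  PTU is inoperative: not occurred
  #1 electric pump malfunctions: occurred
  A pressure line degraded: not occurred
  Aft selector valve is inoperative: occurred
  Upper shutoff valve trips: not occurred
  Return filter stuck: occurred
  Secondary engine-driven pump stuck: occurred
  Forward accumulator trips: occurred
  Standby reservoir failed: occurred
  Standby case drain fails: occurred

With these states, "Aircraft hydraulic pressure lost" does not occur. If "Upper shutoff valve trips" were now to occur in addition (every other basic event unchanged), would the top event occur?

Counterfactual: set "Upper shutoff valve trips" to occurred.
System B down [AND]: Aft selector valve is inoperative=occurs, Standby reservoir failed=occurs → all inputs occur → occurs.
Right circuit unavailable [AND]: Standby case drain fails=occurs, Upper shutoff valve trips=occurs → all inputs occur → occurs.
Standby system lost [AND]: Return filter stuck=occurs, Right circuit unavailable=occurs → all inputs occur → occurs.
Left circuit lost [AND]: #1 electric pump malfunctions=occurs, Forward accumulator trips=occurs → all inputs occur → occurs.
System A unavailable [OR]: Secondary engine-driven pump stuck=occurs, A pressure line degraded=not, Left circuit lost=occurs → at least one input occurs → occurs.
PTU path fails [OR]: PTU is inoperative=not, System A unavailable=occurs → at least one input occurs → occurs.
Aircraft hydraulic pressure lost [AND]: System B down=occurs, Standby system lost=occurs, PTU path fails=occurs → all inputs occur → occurs.

Yes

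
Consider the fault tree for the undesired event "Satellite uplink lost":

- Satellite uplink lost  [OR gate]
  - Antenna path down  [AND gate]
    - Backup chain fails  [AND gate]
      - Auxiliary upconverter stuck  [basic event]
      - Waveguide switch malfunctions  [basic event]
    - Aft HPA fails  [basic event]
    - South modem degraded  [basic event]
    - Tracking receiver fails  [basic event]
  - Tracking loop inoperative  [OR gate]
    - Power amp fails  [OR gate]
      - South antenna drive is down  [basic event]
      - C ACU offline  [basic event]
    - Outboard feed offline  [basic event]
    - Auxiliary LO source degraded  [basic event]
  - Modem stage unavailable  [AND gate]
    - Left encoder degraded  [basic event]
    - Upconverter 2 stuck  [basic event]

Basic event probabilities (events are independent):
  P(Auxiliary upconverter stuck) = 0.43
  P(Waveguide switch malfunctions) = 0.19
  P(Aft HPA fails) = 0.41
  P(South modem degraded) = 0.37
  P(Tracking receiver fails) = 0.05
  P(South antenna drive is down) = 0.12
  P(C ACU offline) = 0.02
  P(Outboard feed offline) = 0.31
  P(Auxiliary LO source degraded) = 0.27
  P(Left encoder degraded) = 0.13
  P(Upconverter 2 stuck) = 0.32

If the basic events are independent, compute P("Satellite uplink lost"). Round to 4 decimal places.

P(Backup chain fails) [AND] = 0.43 × 0.19 = 0.081700
P(Antenna path down) [AND] = 0.081700 × 0.41 × 0.37 × 0.05 = 0.000620
P(Power amp fails) [OR] = 1 − (1−0.12) × (1−0.02) = 0.137600
P(Tracking loop inoperative) [OR] = 1 − (1−0.137600) × (1−0.31) × (1−0.27) = 0.565609
P(Modem stage unavailable) [AND] = 0.13 × 0.32 = 0.041600
P(Satellite uplink lost) [OR] = 1 − (1−0.000620) × (1−0.565609) × (1−0.041600) = 0.583938
Rounded to 4 decimal places: P(Satellite uplink lost) ≈ 0.5839.

0.5839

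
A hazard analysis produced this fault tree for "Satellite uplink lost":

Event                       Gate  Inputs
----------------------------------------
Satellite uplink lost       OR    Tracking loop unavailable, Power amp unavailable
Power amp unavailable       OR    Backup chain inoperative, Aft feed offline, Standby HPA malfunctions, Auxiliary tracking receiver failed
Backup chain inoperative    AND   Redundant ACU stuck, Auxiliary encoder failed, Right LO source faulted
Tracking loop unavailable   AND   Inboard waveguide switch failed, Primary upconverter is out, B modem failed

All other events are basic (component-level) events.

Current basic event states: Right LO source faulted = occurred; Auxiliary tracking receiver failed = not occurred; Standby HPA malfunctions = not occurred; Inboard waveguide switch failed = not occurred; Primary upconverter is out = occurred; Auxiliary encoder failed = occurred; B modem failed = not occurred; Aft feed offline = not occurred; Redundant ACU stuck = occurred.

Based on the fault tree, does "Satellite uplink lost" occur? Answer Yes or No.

Yes

Tracking loop unavailable [AND]: Inboard waveguide switch failed=not, Primary upconverter is out=occurs, B modem failed=not → not all inputs occur → does not occur.
Backup chain inoperative [AND]: Redundant ACU stuck=occurs, Auxiliary encoder failed=occurs, Right LO source faulted=occurs → all inputs occur → occurs.
Power amp unavailable [OR]: Backup chain inoperative=occurs, Aft feed offline=not, Standby HPA malfunctions=not, Auxiliary tracking receiver failed=not → at least one input occurs → occurs.
Satellite uplink lost [OR]: Tracking loop unavailable=not, Power amp unavailable=occurs → at least one input occurs → occurs.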